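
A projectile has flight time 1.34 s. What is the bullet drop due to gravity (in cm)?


drop = 0.5*g*t^2 = 0.5*9.81*1.34^2 = 8.80742 m ≈ 880.7 cm

880.7 cm


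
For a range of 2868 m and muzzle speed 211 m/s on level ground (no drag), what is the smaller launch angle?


sin(2*theta) = R*g/v0^2 = 2868*9.81/211^2 = 0.631951, theta = arcsin(0.631951)/2 = 19.6°

19.6 degrees


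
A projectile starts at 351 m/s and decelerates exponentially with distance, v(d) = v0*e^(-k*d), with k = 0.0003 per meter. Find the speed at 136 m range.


v = v0*exp(-k*d) = 351*exp(-0.0003*136) = 337 m/s

337 m/s


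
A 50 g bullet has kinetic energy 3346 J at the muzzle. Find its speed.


v = sqrt(2*E/m) = sqrt(2*3346/0.05) = 365.8 m/s

365.8 m/s


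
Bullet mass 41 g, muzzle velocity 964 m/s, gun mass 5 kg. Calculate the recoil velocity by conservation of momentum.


v_recoil = m_p * v_p / m_gun = 0.041 * 964 / 5 = 7.905 m/s

7.905 m/s


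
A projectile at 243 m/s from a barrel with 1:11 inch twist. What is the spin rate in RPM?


twist_m = 11*0.0254 = 0.2794 m
spin = v/twist = 243/0.2794 = 869.7208 rev/s
RPM = spin*60 = 869.7208*60 ≈ 52183 RPM

52183 RPM


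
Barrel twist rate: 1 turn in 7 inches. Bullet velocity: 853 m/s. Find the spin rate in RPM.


twist_m = 7*0.0254 = 0.1778 m
spin = v/twist = 853/0.1778 = 4797.525 rev/s
RPM = spin*60 = 4797.525*60 ≈ 287852 RPM

287852 RPM


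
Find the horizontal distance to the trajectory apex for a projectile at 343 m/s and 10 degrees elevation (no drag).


R = v0^2*sin(2*theta)/g = 343^2*sin(2*10°)/9.81 = 4101.77 m
apex_dist = R/2 = 4101.77/2 = 2051 m

2051 m


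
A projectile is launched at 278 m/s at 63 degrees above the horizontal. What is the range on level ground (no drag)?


R = v0^2 * sin(2*theta) / g = 278^2 * sin(2*63°) / 9.81 = 6374 m

6374 m


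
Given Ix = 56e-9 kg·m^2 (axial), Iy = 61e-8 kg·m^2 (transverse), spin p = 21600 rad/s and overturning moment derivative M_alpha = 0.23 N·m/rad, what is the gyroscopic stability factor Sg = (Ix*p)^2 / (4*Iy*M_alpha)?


Sg = Ix^2 * p^2 / (4 * Iy * M_alpha) = (56e-9)^2 * 21600^2 / (4 * 61e-8 * 0.23) = 2.607

2.607


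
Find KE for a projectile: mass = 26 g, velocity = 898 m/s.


E = 0.5*m*v^2 = 0.5*0.026*898^2 = 10483 J

10483 J


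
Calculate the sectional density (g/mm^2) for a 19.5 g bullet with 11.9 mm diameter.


SD = m/d^2 = 19.5/11.9^2 = 0.1377 g/mm^2

0.1377 g/mm^2


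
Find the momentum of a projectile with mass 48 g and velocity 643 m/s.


p = m*v = 0.048*643 = 30.86 kg·m/s

30.86 kg·m/s


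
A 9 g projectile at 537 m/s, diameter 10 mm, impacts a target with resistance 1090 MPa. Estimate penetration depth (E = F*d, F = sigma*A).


A = pi*(d/2)^2 = pi*(10/2)^2 = 78.5398 mm^2
E = 0.5*m*v^2 = 0.5*0.009*537^2 = 1297.66 J
depth = E/(sigma*A) = 1297.66 J / (1090 MPa * 78.5398 mm^2) = 1297.66/(1090 * 78.5398) m = 0.0151581 m ≈ 15.16 mm

15.16 mm


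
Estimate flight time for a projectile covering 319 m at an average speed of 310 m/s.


t = d/v = 319/310 = 1.029 s

1.029 s


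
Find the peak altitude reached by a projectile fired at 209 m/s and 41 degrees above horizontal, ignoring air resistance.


H = (v0*sin(theta))^2 / (2g) = (209*sin(41°))^2 / (2*9.81) = 958.3 m

958.3 m


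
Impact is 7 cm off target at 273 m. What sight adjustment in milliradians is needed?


1 mrad subtends 1 cm per 10 m of range, so adj = error_cm / (dist_m / 10) = 7 / (273/10) = 0.2564 mrad

0.2564 mrad


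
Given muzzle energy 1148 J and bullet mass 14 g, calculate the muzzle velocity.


v = sqrt(2*E/m) = sqrt(2*1148/0.014) = 405 m/s

405 m/s


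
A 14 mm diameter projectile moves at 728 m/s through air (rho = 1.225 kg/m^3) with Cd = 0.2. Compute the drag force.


A = pi*(d/2)^2 = pi*(14/2000)^2 = 1.53938e-04 m^2
Fd = 0.5*Cd*rho*A*v^2 = 0.5*0.2*1.225*1.53938e-04*728^2 = 9.994 N

9.994 N


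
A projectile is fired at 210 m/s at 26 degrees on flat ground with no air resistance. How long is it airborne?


T = 2*v0*sin(theta)/g = 2*210*sin(26°)/9.81 = 18.77 s

18.77 s


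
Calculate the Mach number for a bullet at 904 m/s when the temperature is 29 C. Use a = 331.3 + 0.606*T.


a = 331.3 + 0.606*(29) = 348.874 m/s
M = v/a = 904/348.874 = 2.591

2.591


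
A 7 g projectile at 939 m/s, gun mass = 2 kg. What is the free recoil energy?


v_r = m_p*v_p/m_gun = 0.007*939/2 = 3.2865 m/s, E_r = 0.5*m_gun*v_r^2 = 0.5*2*3.2865^2 = 10.8 J

10.8 J


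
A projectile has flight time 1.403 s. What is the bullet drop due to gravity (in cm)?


drop = 0.5*g*t^2 = 0.5*9.81*1.403^2 = 9.65505 m ≈ 965.5 cm

965.5 cm


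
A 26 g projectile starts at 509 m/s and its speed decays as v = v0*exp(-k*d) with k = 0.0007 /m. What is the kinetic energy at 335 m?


v = v0*exp(-k*d) = 509*exp(-0.0007*335) = 402.602 m/s
E = 0.5*m*v^2 = 0.5*0.026*402.602^2 = 2107 J

2107 J


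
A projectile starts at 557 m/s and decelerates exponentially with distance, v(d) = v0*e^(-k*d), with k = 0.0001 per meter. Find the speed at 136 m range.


v = v0*exp(-k*d) = 557*exp(-0.0001*136) = 549.5 m/s

549.5 m/s


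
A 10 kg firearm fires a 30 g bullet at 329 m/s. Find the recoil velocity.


v_recoil = m_p * v_p / m_gun = 0.03 * 329 / 10 = 0.987 m/s

0.987 m/s


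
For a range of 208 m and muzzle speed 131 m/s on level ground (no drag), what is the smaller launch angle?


sin(2*theta) = R*g/v0^2 = 208*9.81/131^2 = 0.118902, theta = arcsin(0.118902)/2 = 3.414°

3.414 degrees


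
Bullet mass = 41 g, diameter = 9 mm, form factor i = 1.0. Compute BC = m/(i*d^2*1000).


BC = m/(i*d^2*1000) = 41/(1.0 * 9^2 * 1000) = 0.0005062

0.0005062


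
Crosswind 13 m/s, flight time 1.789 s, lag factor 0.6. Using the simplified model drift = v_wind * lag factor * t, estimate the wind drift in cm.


drift = v_wind * lag * t = 13 * 0.6 * 1.789 = 13.9542 m ≈ 1395 cm

1395 cm


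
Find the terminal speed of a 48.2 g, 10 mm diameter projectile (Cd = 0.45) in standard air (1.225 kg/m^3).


A = pi*(d/2)^2 = pi*(10/2000)^2 = 7.85398e-05 m^2
vt = sqrt(2mg/(Cd*rho*A)) = sqrt(2*0.0482*9.81/(0.45 * 1.225 * 7.85398e-05)) = 147.8 m/s

147.8 m/s


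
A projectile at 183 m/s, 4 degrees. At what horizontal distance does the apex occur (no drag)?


R = v0^2*sin(2*theta)/g = 183^2*sin(2*4°)/9.81 = 475.104 m
apex_dist = R/2 = 475.104/2 = 237.6 m

237.6 m


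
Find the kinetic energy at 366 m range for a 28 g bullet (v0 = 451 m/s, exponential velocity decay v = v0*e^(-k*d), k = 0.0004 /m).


v = v0*exp(-k*d) = 451*exp(-0.0004*366) = 389.579 m/s
E = 0.5*m*v^2 = 0.5*0.028*389.579^2 = 2125 J

2125 J


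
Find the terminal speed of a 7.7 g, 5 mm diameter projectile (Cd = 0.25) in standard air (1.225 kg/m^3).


A = pi*(d/2)^2 = pi*(5/2000)^2 = 1.96350e-05 m^2
vt = sqrt(2mg/(Cd*rho*A)) = sqrt(2*0.0077*9.81/(0.25 * 1.225 * 1.96350e-05)) = 158.5 m/s

158.5 m/s


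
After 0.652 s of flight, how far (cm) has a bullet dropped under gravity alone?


drop = 0.5*g*t^2 = 0.5*9.81*0.652^2 = 2.08514 m ≈ 208.5 cm

208.5 cm


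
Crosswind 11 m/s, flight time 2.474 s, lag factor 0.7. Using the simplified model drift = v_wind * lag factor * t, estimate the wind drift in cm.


drift = v_wind * lag * t = 11 * 0.7 * 2.474 = 19.0498 m ≈ 1905 cm

1905 cm


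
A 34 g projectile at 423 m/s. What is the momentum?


p = m*v = 0.034*423 = 14.38 kg·m/s

14.38 kg·m/s


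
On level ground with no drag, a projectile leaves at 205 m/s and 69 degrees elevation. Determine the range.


R = v0^2 * sin(2*theta) / g = 205^2 * sin(2*69°) / 9.81 = 2866 m

2866 m


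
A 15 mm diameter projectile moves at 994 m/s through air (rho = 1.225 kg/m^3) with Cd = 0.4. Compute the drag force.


A = pi*(d/2)^2 = pi*(15/2000)^2 = 1.76715e-04 m^2
Fd = 0.5*Cd*rho*A*v^2 = 0.5*0.4*1.225*1.76715e-04*994^2 = 42.78 N

42.78 N


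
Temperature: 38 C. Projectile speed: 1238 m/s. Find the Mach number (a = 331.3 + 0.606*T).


a = 331.3 + 0.606*(38) = 354.328 m/s
M = v/a = 1238/354.328 = 3.494

3.494


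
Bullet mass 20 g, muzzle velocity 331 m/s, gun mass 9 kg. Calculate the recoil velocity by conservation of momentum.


v_recoil = m_p * v_p / m_gun = 0.02 * 331 / 9 = 0.7356 m/s

0.7356 m/s


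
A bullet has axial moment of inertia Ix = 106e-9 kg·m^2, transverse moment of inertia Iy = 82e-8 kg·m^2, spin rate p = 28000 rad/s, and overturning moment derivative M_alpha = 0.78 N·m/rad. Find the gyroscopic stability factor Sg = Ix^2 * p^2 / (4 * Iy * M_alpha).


Sg = Ix^2 * p^2 / (4 * Iy * M_alpha) = (106e-9)^2 * 28000^2 / (4 * 82e-8 * 0.78) = 3.443

3.443


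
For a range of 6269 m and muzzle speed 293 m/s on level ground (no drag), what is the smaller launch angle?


sin(2*theta) = R*g/v0^2 = 6269*9.81/293^2 = 0.716361, theta = arcsin(0.716361)/2 = 22.88°

22.88 degrees


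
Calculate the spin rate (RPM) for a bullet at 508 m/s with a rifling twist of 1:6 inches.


twist_m = 6*0.0254 = 0.1524 m
spin = v/twist = 508/0.1524 = 3333.333 rev/s
RPM = spin*60 = 3333.333*60 ≈ 200000 RPM

200000 RPM


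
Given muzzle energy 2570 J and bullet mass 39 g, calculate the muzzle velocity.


v = sqrt(2*E/m) = sqrt(2*2570/0.039) = 363 m/s

363 m/s


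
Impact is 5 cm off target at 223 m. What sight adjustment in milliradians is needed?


1 mrad subtends 1 cm per 10 m of range, so adj = error_cm / (dist_m / 10) = 5 / (223/10) = 0.2242 mrad

0.2242 mrad


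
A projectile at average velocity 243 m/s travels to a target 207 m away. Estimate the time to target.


t = d/v = 207/243 = 0.8519 s

0.8519 s


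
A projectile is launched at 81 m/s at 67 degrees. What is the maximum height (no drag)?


H = (v0*sin(theta))^2 / (2g) = (81*sin(67°))^2 / (2*9.81) = 283.3 m

283.3 m


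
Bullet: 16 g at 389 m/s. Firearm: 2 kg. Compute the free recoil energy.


v_r = m_p*v_p/m_gun = 0.016*389/2 = 3.112 m/s, E_r = 0.5*m_gun*v_r^2 = 0.5*2*3.112^2 = 9.685 J

9.685 J


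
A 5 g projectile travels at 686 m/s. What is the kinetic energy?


E = 0.5*m*v^2 = 0.5*0.005*686^2 = 1176 J

1176 J


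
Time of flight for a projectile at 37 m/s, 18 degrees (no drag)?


T = 2*v0*sin(theta)/g = 2*37*sin(18°)/9.81 = 2.331 s

2.331 s


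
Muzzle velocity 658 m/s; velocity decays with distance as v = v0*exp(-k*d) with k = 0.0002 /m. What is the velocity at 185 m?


v = v0*exp(-k*d) = 658*exp(-0.0002*185) = 634.1 m/s

634.1 m/s


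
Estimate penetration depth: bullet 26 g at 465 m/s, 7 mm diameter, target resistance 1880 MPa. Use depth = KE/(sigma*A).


A = pi*(d/2)^2 = pi*(7/2)^2 = 38.4845 mm^2
E = 0.5*m*v^2 = 0.5*0.026*465^2 = 2810.92 J
depth = E/(sigma*A) = 2810.92 J / (1880 MPa * 38.4845 mm^2) = 2810.92/(1880 * 38.4845) m = 0.0388513 m ≈ 38.85 mm

38.85 mm


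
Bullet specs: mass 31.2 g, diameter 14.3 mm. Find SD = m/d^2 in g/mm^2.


SD = m/d^2 = 31.2/14.3^2 = 0.1526 g/mm^2

0.1526 g/mm^2


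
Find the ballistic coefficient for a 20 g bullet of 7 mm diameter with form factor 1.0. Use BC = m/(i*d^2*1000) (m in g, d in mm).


BC = m/(i*d^2*1000) = 20/(1.0 * 7^2 * 1000) = 0.0004082

0.0004082


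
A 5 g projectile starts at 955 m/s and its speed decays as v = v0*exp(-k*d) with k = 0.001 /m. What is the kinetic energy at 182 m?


v = v0*exp(-k*d) = 955*exp(-0.001*182) = 796.089 m/s
E = 0.5*m*v^2 = 0.5*0.005*796.089^2 = 1584 J

1584 J


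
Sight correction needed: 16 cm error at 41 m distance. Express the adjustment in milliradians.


1 mrad subtends 1 cm per 10 m of range, so adj = error_cm / (dist_m / 10) = 16 / (41/10) = 3.902 mrad

3.902 mrad


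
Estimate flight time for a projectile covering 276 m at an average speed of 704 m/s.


t = d/v = 276/704 = 0.392 s

0.392 s


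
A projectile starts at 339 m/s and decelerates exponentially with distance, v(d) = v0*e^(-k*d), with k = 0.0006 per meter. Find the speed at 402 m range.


v = v0*exp(-k*d) = 339*exp(-0.0006*402) = 266.3 m/s

266.3 m/s


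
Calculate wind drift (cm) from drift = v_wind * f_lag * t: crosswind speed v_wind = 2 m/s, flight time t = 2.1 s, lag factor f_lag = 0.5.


drift = v_wind * lag * t = 2 * 0.5 * 2.1 = 2.1 m ≈ 210 cm

210 cm


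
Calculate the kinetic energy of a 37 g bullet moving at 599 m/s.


E = 0.5*m*v^2 = 0.5*0.037*599^2 = 6638 J

6638 J


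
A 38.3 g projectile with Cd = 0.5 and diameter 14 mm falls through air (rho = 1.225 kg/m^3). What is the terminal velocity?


A = pi*(d/2)^2 = pi*(14/2000)^2 = 1.53938e-04 m^2
vt = sqrt(2mg/(Cd*rho*A)) = sqrt(2*0.0383*9.81/(0.5 * 1.225 * 1.53938e-04)) = 89.27 m/s

89.27 m/s


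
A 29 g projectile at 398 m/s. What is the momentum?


p = m*v = 0.029*398 = 11.54 kg·m/s

11.54 kg·m/s


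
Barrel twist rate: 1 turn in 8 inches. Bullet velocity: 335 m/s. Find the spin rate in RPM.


twist_m = 8*0.0254 = 0.2032 m
spin = v/twist = 335/0.2032 = 1648.622 rev/s
RPM = spin*60 = 1648.622*60 ≈ 98917 RPM

98917 RPM


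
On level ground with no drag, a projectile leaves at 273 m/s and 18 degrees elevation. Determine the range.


R = v0^2 * sin(2*theta) / g = 273^2 * sin(2*18°) / 9.81 = 4466 m

4466 m


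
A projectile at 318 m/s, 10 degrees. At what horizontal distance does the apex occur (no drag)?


R = v0^2*sin(2*theta)/g = 318^2*sin(2*10°)/9.81 = 3525.63 m
apex_dist = R/2 = 3525.63/2 = 1763 m

1763 m


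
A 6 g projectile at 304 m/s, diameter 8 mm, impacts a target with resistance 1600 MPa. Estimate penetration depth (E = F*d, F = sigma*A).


A = pi*(d/2)^2 = pi*(8/2)^2 = 50.2655 mm^2
E = 0.5*m*v^2 = 0.5*0.006*304^2 = 277.248 J
depth = E/(sigma*A) = 277.248 J / (1600 MPa * 50.2655 mm^2) = 277.248/(1600 * 50.2655) m = 0.0034473 m ≈ 3.447 mm

3.447 mm


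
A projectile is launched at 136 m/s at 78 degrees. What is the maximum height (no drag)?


H = (v0*sin(theta))^2 / (2g) = (136*sin(78°))^2 / (2*9.81) = 902 m

902 m


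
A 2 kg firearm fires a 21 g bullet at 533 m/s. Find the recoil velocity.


v_recoil = m_p * v_p / m_gun = 0.021 * 533 / 2 = 5.597 m/s

5.597 m/s


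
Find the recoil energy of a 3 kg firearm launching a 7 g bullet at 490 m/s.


v_r = m_p*v_p/m_gun = 0.007*490/3 = 1.14333 m/s, E_r = 0.5*m_gun*v_r^2 = 0.5*3*1.14333^2 = 1.961 J

1.961 J


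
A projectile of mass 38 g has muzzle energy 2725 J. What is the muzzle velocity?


v = sqrt(2*E/m) = sqrt(2*2725/0.038) = 378.7 m/s

378.7 m/s


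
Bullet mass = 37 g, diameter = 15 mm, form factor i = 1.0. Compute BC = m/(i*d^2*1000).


BC = m/(i*d^2*1000) = 37/(1.0 * 15^2 * 1000) = 0.0001644

0.0001644


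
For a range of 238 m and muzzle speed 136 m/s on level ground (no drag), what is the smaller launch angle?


sin(2*theta) = R*g/v0^2 = 238*9.81/136^2 = 0.126232, theta = arcsin(0.126232)/2 = 3.626°

3.626 degrees


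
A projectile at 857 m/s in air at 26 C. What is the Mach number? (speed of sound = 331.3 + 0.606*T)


a = 331.3 + 0.606*(26) = 347.056 m/s
M = v/a = 857/347.056 = 2.469

2.469


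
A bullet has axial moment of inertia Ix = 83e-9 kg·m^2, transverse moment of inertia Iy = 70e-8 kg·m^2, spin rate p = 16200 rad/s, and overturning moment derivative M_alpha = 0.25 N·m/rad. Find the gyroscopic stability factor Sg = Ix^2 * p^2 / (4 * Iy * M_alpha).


Sg = Ix^2 * p^2 / (4 * Iy * M_alpha) = (83e-9)^2 * 16200^2 / (4 * 70e-8 * 0.25) = 2.583

2.583


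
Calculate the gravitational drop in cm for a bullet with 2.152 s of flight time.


drop = 0.5*g*t^2 = 0.5*9.81*2.152^2 = 22.7156 m ≈ 2272 cm

2272 cm


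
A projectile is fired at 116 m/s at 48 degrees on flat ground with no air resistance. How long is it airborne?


T = 2*v0*sin(theta)/g = 2*116*sin(48°)/9.81 = 17.57 s

17.57 s


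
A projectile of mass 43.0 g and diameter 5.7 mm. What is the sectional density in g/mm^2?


SD = m/d^2 = 43.0/5.7^2 = 1.323 g/mm^2

1.323 g/mm^2


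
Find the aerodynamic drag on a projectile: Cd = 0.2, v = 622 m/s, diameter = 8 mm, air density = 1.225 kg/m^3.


A = pi*(d/2)^2 = pi*(8/2000)^2 = 5.02655e-05 m^2
Fd = 0.5*Cd*rho*A*v^2 = 0.5*0.2*1.225*5.02655e-05*622^2 = 2.382 N

2.382 N


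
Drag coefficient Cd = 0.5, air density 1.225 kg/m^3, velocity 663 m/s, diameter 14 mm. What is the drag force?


A = pi*(d/2)^2 = pi*(14/2000)^2 = 1.53938e-04 m^2
Fd = 0.5*Cd*rho*A*v^2 = 0.5*0.5*1.225*1.53938e-04*663^2 = 20.72 N

20.72 N


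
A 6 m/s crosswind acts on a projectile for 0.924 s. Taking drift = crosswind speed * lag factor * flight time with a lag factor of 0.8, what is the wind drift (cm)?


drift = v_wind * lag * t = 6 * 0.8 * 0.924 = 4.4352 m ≈ 443.5 cm

443.5 cm


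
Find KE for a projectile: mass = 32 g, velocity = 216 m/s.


E = 0.5*m*v^2 = 0.5*0.032*216^2 = 746.5 J

746.5 J


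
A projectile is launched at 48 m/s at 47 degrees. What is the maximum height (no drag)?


H = (v0*sin(theta))^2 / (2g) = (48*sin(47°))^2 / (2*9.81) = 62.81 m

62.81 m


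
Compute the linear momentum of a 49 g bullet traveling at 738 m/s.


p = m*v = 0.049*738 = 36.16 kg·m/s

36.16 kg·m/s


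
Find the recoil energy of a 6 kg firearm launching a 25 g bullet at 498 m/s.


v_r = m_p*v_p/m_gun = 0.025*498/6 = 2.075 m/s, E_r = 0.5*m_gun*v_r^2 = 0.5*6*2.075^2 = 12.92 J

12.92 J


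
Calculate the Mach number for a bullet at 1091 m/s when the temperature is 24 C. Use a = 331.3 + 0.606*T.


a = 331.3 + 0.606*(24) = 345.844 m/s
M = v/a = 1091/345.844 = 3.155

3.155


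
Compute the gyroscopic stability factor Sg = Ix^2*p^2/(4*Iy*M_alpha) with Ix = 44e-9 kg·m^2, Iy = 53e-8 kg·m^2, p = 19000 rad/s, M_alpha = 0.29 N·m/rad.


Sg = Ix^2 * p^2 / (4 * Iy * M_alpha) = (44e-9)^2 * 19000^2 / (4 * 53e-8 * 0.29) = 1.137

1.137


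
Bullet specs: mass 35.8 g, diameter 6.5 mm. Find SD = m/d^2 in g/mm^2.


SD = m/d^2 = 35.8/6.5^2 = 0.8473 g/mm^2

0.8473 g/mm^2


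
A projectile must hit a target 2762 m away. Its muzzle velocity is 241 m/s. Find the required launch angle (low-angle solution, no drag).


sin(2*theta) = R*g/v0^2 = 2762*9.81/241^2 = 0.466507, theta = arcsin(0.466507)/2 = 13.9°

13.9 degrees


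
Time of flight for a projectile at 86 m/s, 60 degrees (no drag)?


T = 2*v0*sin(theta)/g = 2*86*sin(60°)/9.81 = 15.18 s

15.18 s


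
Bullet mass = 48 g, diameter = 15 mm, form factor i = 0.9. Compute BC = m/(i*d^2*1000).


BC = m/(i*d^2*1000) = 48/(0.9 * 15^2 * 1000) = 0.000237

0.000237


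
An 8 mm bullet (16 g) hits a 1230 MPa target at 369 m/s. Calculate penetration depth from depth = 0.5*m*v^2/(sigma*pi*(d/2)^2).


A = pi*(d/2)^2 = pi*(8/2)^2 = 50.2655 mm^2
E = 0.5*m*v^2 = 0.5*0.016*369^2 = 1089.29 J
depth = E/(sigma*A) = 1089.29 J / (1230 MPa * 50.2655 mm^2) = 1089.29/(1230 * 50.2655) m = 0.0176185 m ≈ 17.62 mm

17.62 mm


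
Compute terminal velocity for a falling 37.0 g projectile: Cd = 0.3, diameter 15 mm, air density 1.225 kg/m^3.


A = pi*(d/2)^2 = pi*(15/2000)^2 = 1.76715e-04 m^2
vt = sqrt(2mg/(Cd*rho*A)) = sqrt(2*0.037*9.81/(0.3 * 1.225 * 1.76715e-04)) = 105.7 m/s

105.7 m/s


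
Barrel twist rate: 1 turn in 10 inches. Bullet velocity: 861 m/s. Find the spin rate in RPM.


twist_m = 10*0.0254 = 0.254 m
spin = v/twist = 861/0.254 = 3389.764 rev/s
RPM = spin*60 = 3389.764*60 ≈ 203386 RPM

203386 RPM


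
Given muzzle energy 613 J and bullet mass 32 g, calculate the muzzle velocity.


v = sqrt(2*E/m) = sqrt(2*613/0.032) = 195.7 m/s

195.7 m/s


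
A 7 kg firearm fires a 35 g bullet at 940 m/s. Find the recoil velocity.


v_recoil = m_p * v_p / m_gun = 0.035 * 940 / 7 = 4.7 m/s

4.7 m/s


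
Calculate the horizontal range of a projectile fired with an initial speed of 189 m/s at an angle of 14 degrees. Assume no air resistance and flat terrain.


R = v0^2 * sin(2*theta) / g = 189^2 * sin(2*14°) / 9.81 = 1709 m

1709 m


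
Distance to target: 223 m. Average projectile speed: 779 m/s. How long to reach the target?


t = d/v = 223/779 = 0.2863 s

0.2863 s


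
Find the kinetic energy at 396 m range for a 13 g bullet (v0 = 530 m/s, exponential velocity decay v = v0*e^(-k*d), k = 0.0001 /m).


v = v0*exp(-k*d) = 530*exp(-0.0001*396) = 509.422 m/s
E = 0.5*m*v^2 = 0.5*0.013*509.422^2 = 1687 J

1687 J


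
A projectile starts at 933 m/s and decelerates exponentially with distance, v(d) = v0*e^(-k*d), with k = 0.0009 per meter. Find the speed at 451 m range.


v = v0*exp(-k*d) = 933*exp(-0.0009*451) = 621.7 m/s

621.7 m/s


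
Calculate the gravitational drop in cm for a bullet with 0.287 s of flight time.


drop = 0.5*g*t^2 = 0.5*9.81*0.287^2 = 0.40402 m ≈ 40.4 cm

40.4 cm


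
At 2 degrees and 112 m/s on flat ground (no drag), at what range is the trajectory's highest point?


R = v0^2*sin(2*theta)/g = 112^2*sin(2*2°)/9.81 = 89.1973 m
apex_dist = R/2 = 89.1973/2 = 44.6 m

44.6 m


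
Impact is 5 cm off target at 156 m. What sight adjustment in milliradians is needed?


1 mrad subtends 1 cm per 10 m of range, so adj = error_cm / (dist_m / 10) = 5 / (156/10) = 0.3205 mrad

0.3205 mrad


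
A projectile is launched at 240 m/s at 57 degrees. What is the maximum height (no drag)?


H = (v0*sin(theta))^2 / (2g) = (240*sin(57°))^2 / (2*9.81) = 2065 m

2065 m


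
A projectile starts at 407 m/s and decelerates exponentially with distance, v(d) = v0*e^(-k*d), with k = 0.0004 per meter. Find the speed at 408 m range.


v = v0*exp(-k*d) = 407*exp(-0.0004*408) = 345.7 m/s

345.7 m/s


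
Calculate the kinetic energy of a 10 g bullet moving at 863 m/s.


E = 0.5*m*v^2 = 0.5*0.01*863^2 = 3724 J

3724 J


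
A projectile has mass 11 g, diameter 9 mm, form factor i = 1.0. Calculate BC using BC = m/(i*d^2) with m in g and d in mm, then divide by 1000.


BC = m/(i*d^2*1000) = 11/(1.0 * 9^2 * 1000) = 0.0001358

0.0001358


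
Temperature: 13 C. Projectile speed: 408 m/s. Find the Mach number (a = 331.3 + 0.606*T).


a = 331.3 + 0.606*(13) = 339.178 m/s
M = v/a = 408/339.178 = 1.203

1.203


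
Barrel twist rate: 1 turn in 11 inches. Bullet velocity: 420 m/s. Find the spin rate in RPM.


twist_m = 11*0.0254 = 0.2794 m
spin = v/twist = 420/0.2794 = 1503.221 rev/s
RPM = spin*60 = 1503.221*60 ≈ 90193 RPM

90193 RPM


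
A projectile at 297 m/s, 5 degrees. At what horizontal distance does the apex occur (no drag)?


R = v0^2*sin(2*theta)/g = 297^2*sin(2*5°)/9.81 = 1561.4 m
apex_dist = R/2 = 1561.4/2 = 780.7 m

780.7 m


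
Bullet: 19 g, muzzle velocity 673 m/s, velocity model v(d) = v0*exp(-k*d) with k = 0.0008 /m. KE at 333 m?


v = v0*exp(-k*d) = 673*exp(-0.0008*333) = 515.607 m/s
E = 0.5*m*v^2 = 0.5*0.019*515.607^2 = 2526 J

2526 J


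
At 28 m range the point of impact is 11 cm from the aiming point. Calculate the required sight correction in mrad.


1 mrad subtends 1 cm per 10 m of range, so adj = error_cm / (dist_m / 10) = 11 / (28/10) = 3.929 mrad

3.929 mrad


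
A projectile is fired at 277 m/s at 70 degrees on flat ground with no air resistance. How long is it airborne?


T = 2*v0*sin(theta)/g = 2*277*sin(70°)/9.81 = 53.07 s

53.07 s


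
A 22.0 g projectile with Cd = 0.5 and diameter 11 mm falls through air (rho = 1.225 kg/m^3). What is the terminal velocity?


A = pi*(d/2)^2 = pi*(11/2000)^2 = 9.50332e-05 m^2
vt = sqrt(2mg/(Cd*rho*A)) = sqrt(2*0.022*9.81/(0.5 * 1.225 * 9.50332e-05)) = 86.11 m/s

86.11 m/s


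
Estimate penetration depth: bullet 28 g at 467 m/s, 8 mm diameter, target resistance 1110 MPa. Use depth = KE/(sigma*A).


A = pi*(d/2)^2 = pi*(8/2)^2 = 50.2655 mm^2
E = 0.5*m*v^2 = 0.5*0.028*467^2 = 3053.25 J
depth = E/(sigma*A) = 3053.25 J / (1110 MPa * 50.2655 mm^2) = 3053.25/(1110 * 50.2655) m = 0.0547229 m ≈ 54.72 mm

54.72 mm


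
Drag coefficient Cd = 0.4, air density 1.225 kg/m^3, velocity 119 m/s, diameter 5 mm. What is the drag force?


A = pi*(d/2)^2 = pi*(5/2000)^2 = 1.96350e-05 m^2
Fd = 0.5*Cd*rho*A*v^2 = 0.5*0.4*1.225*1.96350e-05*119^2 = 0.06812 N

0.06812 N


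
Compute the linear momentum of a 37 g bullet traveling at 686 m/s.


p = m*v = 0.037*686 = 25.38 kg·m/s

25.38 kg·m/s


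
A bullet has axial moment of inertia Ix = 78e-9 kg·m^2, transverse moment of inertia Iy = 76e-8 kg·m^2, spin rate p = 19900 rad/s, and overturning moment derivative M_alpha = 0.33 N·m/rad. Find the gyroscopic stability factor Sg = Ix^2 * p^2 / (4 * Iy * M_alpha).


Sg = Ix^2 * p^2 / (4 * Iy * M_alpha) = (78e-9)^2 * 19900^2 / (4 * 76e-8 * 0.33) = 2.402

2.402


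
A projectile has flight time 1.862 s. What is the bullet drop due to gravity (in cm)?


drop = 0.5*g*t^2 = 0.5*9.81*1.862^2 = 17.0059 m ≈ 1701 cm

1701 cm


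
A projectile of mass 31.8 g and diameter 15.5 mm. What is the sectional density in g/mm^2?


SD = m/d^2 = 31.8/15.5^2 = 0.1324 g/mm^2

0.1324 g/mm^2


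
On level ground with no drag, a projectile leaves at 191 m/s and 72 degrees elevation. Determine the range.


R = v0^2 * sin(2*theta) / g = 191^2 * sin(2*72°) / 9.81 = 2186 m

2186 m


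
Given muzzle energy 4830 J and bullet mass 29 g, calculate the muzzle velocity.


v = sqrt(2*E/m) = sqrt(2*4830/0.029) = 577.2 m/s

577.2 m/s


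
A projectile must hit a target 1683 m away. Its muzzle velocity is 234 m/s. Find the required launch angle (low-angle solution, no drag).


sin(2*theta) = R*g/v0^2 = 1683*9.81/234^2 = 0.301524, theta = arcsin(0.301524)/2 = 8.775°

8.775 degrees


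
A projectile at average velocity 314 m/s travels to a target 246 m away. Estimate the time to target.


t = d/v = 246/314 = 0.7834 s

0.7834 s


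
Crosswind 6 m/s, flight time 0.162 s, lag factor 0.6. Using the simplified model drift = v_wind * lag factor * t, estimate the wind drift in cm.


drift = v_wind * lag * t = 6 * 0.6 * 0.162 = 0.5832 m ≈ 58.32 cm

58.32 cm


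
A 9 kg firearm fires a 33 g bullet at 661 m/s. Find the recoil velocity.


v_recoil = m_p * v_p / m_gun = 0.033 * 661 / 9 = 2.424 m/s

2.424 m/s


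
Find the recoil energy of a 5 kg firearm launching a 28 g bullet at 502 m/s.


v_r = m_p*v_p/m_gun = 0.028*502/5 = 2.8112 m/s, E_r = 0.5*m_gun*v_r^2 = 0.5*5*2.8112^2 = 19.76 J

19.76 J


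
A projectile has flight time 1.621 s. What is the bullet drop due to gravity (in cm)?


drop = 0.5*g*t^2 = 0.5*9.81*1.621^2 = 12.8886 m ≈ 1289 cm

1289 cm


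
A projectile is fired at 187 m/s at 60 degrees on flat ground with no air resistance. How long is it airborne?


T = 2*v0*sin(theta)/g = 2*187*sin(60°)/9.81 = 33.02 s

33.02 s


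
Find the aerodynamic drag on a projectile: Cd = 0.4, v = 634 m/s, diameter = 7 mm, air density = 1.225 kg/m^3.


A = pi*(d/2)^2 = pi*(7/2000)^2 = 3.84845e-05 m^2
Fd = 0.5*Cd*rho*A*v^2 = 0.5*0.4*1.225*3.84845e-05*634^2 = 3.79 N

3.79 N


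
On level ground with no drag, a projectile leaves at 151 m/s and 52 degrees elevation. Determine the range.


R = v0^2 * sin(2*theta) / g = 151^2 * sin(2*52°) / 9.81 = 2255 m

2255 m


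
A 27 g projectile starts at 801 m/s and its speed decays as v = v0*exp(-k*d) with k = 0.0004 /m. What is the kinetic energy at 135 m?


v = v0*exp(-k*d) = 801*exp(-0.0004*135) = 758.893 m/s
E = 0.5*m*v^2 = 0.5*0.027*758.893^2 = 7775 J

7775 J


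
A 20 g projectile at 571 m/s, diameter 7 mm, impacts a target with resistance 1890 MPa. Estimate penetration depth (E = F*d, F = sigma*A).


A = pi*(d/2)^2 = pi*(7/2)^2 = 38.4845 mm^2
E = 0.5*m*v^2 = 0.5*0.02*571^2 = 3260.41 J
depth = E/(sigma*A) = 3260.41 J / (1890 MPa * 38.4845 mm^2) = 3260.41/(1890 * 38.4845) m = 0.0448254 m ≈ 44.83 mm

44.83 mm


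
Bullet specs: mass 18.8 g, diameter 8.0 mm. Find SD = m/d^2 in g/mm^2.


SD = m/d^2 = 18.8/8.0^2 = 0.2938 g/mm^2

0.2938 g/mm^2


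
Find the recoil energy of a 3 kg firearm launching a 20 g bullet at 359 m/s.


v_r = m_p*v_p/m_gun = 0.02*359/3 = 2.39333 m/s, E_r = 0.5*m_gun*v_r^2 = 0.5*3*2.39333^2 = 8.592 J

8.592 J


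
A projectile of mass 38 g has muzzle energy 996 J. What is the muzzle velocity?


v = sqrt(2*E/m) = sqrt(2*996/0.038) = 229 m/s

229 m/s


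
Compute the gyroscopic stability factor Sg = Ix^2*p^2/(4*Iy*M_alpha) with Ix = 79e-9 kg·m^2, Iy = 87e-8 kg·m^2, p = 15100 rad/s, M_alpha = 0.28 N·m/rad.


Sg = Ix^2 * p^2 / (4 * Iy * M_alpha) = (79e-9)^2 * 15100^2 / (4 * 87e-8 * 0.28) = 1.46

1.46


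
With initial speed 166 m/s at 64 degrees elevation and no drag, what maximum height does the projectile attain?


H = (v0*sin(theta))^2 / (2g) = (166*sin(64°))^2 / (2*9.81) = 1135 m

1135 m


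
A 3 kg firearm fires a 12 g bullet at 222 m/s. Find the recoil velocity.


v_recoil = m_p * v_p / m_gun = 0.012 * 222 / 3 = 0.888 m/s

0.888 m/s


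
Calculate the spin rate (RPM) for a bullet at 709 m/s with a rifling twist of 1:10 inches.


twist_m = 10*0.0254 = 0.254 m
spin = v/twist = 709/0.254 = 2791.339 rev/s
RPM = spin*60 = 2791.339*60 ≈ 167480 RPM

167480 RPM


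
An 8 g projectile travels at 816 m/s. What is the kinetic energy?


E = 0.5*m*v^2 = 0.5*0.008*816^2 = 2663 J

2663 J


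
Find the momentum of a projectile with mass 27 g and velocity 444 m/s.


p = m*v = 0.027*444 = 11.99 kg·m/s

11.99 kg·m/s


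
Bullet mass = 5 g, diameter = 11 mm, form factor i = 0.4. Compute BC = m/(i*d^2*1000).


BC = m/(i*d^2*1000) = 5/(0.4 * 11^2 * 1000) = 0.0001033

0.0001033


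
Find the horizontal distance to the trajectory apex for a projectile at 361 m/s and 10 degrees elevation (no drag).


R = v0^2*sin(2*theta)/g = 361^2*sin(2*10°)/9.81 = 4543.57 m
apex_dist = R/2 = 4543.57/2 = 2272 m

2272 m


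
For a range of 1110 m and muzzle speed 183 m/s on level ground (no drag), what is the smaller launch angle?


sin(2*theta) = R*g/v0^2 = 1110*9.81/183^2 = 0.325155, theta = arcsin(0.325155)/2 = 9.487°

9.487 degrees


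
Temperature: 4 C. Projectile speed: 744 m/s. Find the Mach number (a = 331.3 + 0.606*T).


a = 331.3 + 0.606*(4) = 333.724 m/s
M = v/a = 744/333.724 = 2.229

2.229


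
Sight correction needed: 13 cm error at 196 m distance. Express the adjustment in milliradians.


1 mrad subtends 1 cm per 10 m of range, so adj = error_cm / (dist_m / 10) = 13 / (196/10) = 0.6633 mrad

0.6633 mrad


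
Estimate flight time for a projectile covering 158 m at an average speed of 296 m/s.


t = d/v = 158/296 = 0.5338 s

0.5338 s


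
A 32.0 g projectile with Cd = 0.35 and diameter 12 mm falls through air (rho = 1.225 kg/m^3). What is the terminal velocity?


A = pi*(d/2)^2 = pi*(12/2000)^2 = 1.13097e-04 m^2
vt = sqrt(2mg/(Cd*rho*A)) = sqrt(2*0.032*9.81/(0.35 * 1.225 * 1.13097e-04)) = 113.8 m/s

113.8 m/s


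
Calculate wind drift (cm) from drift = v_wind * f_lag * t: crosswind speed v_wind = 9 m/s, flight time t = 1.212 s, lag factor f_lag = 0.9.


drift = v_wind * lag * t = 9 * 0.9 * 1.212 = 9.8172 m ≈ 981.7 cm

981.7 cm


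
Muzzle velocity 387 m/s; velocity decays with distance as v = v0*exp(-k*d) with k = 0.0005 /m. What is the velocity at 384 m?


v = v0*exp(-k*d) = 387*exp(-0.0005*384) = 319.4 m/s

319.4 m/s


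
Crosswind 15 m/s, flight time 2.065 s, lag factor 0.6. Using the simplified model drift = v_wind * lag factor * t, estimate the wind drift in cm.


drift = v_wind * lag * t = 15 * 0.6 * 2.065 = 18.585 m ≈ 1858 cm

1858 cm


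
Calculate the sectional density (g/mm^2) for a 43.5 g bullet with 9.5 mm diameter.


SD = m/d^2 = 43.5/9.5^2 = 0.482 g/mm^2

0.482 g/mm^2


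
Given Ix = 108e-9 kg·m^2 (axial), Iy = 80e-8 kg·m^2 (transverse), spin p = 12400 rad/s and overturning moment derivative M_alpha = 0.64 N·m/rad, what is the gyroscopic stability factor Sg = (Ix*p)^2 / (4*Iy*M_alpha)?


Sg = Ix^2 * p^2 / (4 * Iy * M_alpha) = (108e-9)^2 * 12400^2 / (4 * 80e-8 * 0.64) = 0.8757

0.8757


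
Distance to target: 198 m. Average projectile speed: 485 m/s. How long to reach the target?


t = d/v = 198/485 = 0.4082 s

0.4082 s


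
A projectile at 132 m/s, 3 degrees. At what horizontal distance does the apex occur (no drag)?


R = v0^2*sin(2*theta)/g = 132^2*sin(2*3°)/9.81 = 185.658 m
apex_dist = R/2 = 185.658/2 = 92.83 m

92.83 m


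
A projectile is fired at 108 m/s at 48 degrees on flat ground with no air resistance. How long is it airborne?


T = 2*v0*sin(theta)/g = 2*108*sin(48°)/9.81 = 16.36 s

16.36 s


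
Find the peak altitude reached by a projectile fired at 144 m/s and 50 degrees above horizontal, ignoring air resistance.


H = (v0*sin(theta))^2 / (2g) = (144*sin(50°))^2 / (2*9.81) = 620.2 m

620.2 m


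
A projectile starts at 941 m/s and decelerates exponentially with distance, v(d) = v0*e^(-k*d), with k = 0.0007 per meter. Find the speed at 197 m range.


v = v0*exp(-k*d) = 941*exp(-0.0007*197) = 819.8 m/s

819.8 m/s


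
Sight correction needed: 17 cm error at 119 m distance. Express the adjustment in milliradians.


1 mrad subtends 1 cm per 10 m of range, so adj = error_cm / (dist_m / 10) = 17 / (119/10) = 1.429 mrad

1.429 mrad


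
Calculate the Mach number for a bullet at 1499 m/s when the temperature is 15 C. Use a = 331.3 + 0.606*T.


a = 331.3 + 0.606*(15) = 340.39 m/s
M = v/a = 1499/340.39 = 4.404

4.404


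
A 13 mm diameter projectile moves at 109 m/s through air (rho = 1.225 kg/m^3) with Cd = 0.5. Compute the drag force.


A = pi*(d/2)^2 = pi*(13/2000)^2 = 1.32732e-04 m^2
Fd = 0.5*Cd*rho*A*v^2 = 0.5*0.5*1.225*1.32732e-04*109^2 = 0.483 N

0.483 N


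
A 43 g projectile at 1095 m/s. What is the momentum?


p = m*v = 0.043*1095 = 47.08 kg·m/s

47.08 kg·m/s


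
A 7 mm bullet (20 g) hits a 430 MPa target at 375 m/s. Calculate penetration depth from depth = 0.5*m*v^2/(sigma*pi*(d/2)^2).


A = pi*(d/2)^2 = pi*(7/2)^2 = 38.4845 mm^2
E = 0.5*m*v^2 = 0.5*0.02*375^2 = 1406.25 J
depth = E/(sigma*A) = 1406.25 J / (430 MPa * 38.4845 mm^2) = 1406.25/(430 * 38.4845) m = 0.0849783 m ≈ 84.98 mm

84.98 mm


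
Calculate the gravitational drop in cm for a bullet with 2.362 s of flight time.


drop = 0.5*g*t^2 = 0.5*9.81*2.362^2 = 27.3652 m ≈ 2737 cm

2737 cm


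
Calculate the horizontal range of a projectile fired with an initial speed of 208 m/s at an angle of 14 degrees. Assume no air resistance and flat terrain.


R = v0^2 * sin(2*theta) / g = 208^2 * sin(2*14°) / 9.81 = 2070 m

2070 m


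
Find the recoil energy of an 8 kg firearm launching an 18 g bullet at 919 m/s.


v_r = m_p*v_p/m_gun = 0.018*919/8 = 2.06775 m/s, E_r = 0.5*m_gun*v_r^2 = 0.5*8*2.06775^2 = 17.1 J

17.1 J


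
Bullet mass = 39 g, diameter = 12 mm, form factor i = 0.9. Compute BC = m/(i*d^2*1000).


BC = m/(i*d^2*1000) = 39/(0.9 * 12^2 * 1000) = 0.0003009

0.0003009


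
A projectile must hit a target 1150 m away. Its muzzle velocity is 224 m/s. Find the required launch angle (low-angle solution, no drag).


sin(2*theta) = R*g/v0^2 = 1150*9.81/224^2 = 0.224839, theta = arcsin(0.224839)/2 = 6.497°

6.497 degrees


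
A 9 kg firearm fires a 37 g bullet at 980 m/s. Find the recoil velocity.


v_recoil = m_p * v_p / m_gun = 0.037 * 980 / 9 = 4.029 m/s

4.029 m/s


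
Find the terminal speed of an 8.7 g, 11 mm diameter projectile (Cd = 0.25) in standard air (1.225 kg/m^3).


A = pi*(d/2)^2 = pi*(11/2000)^2 = 9.50332e-05 m^2
vt = sqrt(2mg/(Cd*rho*A)) = sqrt(2*0.0087*9.81/(0.25 * 1.225 * 9.50332e-05)) = 76.58 m/s

76.58 m/s


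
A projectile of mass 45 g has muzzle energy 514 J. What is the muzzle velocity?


v = sqrt(2*E/m) = sqrt(2*514/0.045) = 151.1 m/s

151.1 m/s


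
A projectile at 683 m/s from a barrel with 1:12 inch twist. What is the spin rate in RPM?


twist_m = 12*0.0254 = 0.3048 m
spin = v/twist = 683/0.3048 = 2240.814 rev/s
RPM = spin*60 = 2240.814*60 ≈ 134449 RPM

134449 RPM


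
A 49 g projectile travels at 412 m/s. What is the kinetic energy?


E = 0.5*m*v^2 = 0.5*0.049*412^2 = 4159 J

4159 J


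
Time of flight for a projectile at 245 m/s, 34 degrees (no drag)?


T = 2*v0*sin(theta)/g = 2*245*sin(34°)/9.81 = 27.93 s

27.93 s


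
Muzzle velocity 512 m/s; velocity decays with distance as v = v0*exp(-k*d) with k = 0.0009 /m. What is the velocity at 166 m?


v = v0*exp(-k*d) = 512*exp(-0.0009*166) = 440.9 m/s

440.9 m/s


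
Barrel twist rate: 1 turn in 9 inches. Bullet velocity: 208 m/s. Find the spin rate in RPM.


twist_m = 9*0.0254 = 0.2286 m
spin = v/twist = 208/0.2286 = 909.8863 rev/s
RPM = spin*60 = 909.8863*60 ≈ 54593 RPM

54593 RPM


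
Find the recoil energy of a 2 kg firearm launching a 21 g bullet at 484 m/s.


v_r = m_p*v_p/m_gun = 0.021*484/2 = 5.082 m/s, E_r = 0.5*m_gun*v_r^2 = 0.5*2*5.082^2 = 25.83 J

25.83 J


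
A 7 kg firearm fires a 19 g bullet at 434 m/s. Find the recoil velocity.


v_recoil = m_p * v_p / m_gun = 0.019 * 434 / 7 = 1.178 m/s

1.178 m/s


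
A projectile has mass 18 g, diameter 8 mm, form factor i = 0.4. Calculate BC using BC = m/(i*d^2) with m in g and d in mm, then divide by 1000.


BC = m/(i*d^2*1000) = 18/(0.4 * 8^2 * 1000) = 0.0007031

0.0007031


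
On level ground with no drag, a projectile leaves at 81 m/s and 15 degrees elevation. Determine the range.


R = v0^2 * sin(2*theta) / g = 81^2 * sin(2*15°) / 9.81 = 334.4 m

334.4 m


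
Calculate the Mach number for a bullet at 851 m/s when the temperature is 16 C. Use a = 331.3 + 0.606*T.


a = 331.3 + 0.606*(16) = 340.996 m/s
M = v/a = 851/340.996 = 2.496

2.496


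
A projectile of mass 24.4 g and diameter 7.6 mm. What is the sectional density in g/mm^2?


SD = m/d^2 = 24.4/7.6^2 = 0.4224 g/mm^2

0.4224 g/mm^2


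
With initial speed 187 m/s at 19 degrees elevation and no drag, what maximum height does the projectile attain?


H = (v0*sin(theta))^2 / (2g) = (187*sin(19°))^2 / (2*9.81) = 188.9 m

188.9 m


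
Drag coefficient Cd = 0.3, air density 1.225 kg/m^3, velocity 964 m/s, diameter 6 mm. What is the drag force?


A = pi*(d/2)^2 = pi*(6/2000)^2 = 2.82743e-05 m^2
Fd = 0.5*Cd*rho*A*v^2 = 0.5*0.3*1.225*2.82743e-05*964^2 = 4.828 N

4.828 N


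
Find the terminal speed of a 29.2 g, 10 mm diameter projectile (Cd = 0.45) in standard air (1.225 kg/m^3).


A = pi*(d/2)^2 = pi*(10/2000)^2 = 7.85398e-05 m^2
vt = sqrt(2mg/(Cd*rho*A)) = sqrt(2*0.0292*9.81/(0.45 * 1.225 * 7.85398e-05)) = 115 m/s

115 m/s


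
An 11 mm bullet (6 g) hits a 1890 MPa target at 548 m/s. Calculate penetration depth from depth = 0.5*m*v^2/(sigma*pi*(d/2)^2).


A = pi*(d/2)^2 = pi*(11/2)^2 = 95.0332 mm^2
E = 0.5*m*v^2 = 0.5*0.006*548^2 = 900.912 J
depth = E/(sigma*A) = 900.912 J / (1890 MPa * 95.0332 mm^2) = 900.912/(1890 * 95.0332) m = 0.00501586 m ≈ 5.016 mm

5.016 mm


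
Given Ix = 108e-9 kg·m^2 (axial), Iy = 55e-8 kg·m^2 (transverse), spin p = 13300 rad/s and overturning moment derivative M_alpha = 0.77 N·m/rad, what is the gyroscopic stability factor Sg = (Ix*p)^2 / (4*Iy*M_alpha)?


Sg = Ix^2 * p^2 / (4 * Iy * M_alpha) = (108e-9)^2 * 13300^2 / (4 * 55e-8 * 0.77) = 1.218

1.218


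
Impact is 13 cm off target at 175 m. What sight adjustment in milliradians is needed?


1 mrad subtends 1 cm per 10 m of range, so adj = error_cm / (dist_m / 10) = 13 / (175/10) = 0.7429 mrad

0.7429 mrad


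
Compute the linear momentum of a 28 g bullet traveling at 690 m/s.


p = m*v = 0.028*690 = 19.32 kg·m/s

19.32 kg·m/s


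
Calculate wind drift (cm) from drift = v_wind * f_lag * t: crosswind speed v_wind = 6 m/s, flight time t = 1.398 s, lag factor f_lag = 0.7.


drift = v_wind * lag * t = 6 * 0.7 * 1.398 = 5.8716 m ≈ 587.2 cm

587.2 cm


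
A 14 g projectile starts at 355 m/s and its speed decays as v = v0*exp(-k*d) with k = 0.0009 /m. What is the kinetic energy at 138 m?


v = v0*exp(-k*d) = 355*exp(-0.0009*138) = 313.537 m/s
E = 0.5*m*v^2 = 0.5*0.014*313.537^2 = 688.1 J

688.1 J
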